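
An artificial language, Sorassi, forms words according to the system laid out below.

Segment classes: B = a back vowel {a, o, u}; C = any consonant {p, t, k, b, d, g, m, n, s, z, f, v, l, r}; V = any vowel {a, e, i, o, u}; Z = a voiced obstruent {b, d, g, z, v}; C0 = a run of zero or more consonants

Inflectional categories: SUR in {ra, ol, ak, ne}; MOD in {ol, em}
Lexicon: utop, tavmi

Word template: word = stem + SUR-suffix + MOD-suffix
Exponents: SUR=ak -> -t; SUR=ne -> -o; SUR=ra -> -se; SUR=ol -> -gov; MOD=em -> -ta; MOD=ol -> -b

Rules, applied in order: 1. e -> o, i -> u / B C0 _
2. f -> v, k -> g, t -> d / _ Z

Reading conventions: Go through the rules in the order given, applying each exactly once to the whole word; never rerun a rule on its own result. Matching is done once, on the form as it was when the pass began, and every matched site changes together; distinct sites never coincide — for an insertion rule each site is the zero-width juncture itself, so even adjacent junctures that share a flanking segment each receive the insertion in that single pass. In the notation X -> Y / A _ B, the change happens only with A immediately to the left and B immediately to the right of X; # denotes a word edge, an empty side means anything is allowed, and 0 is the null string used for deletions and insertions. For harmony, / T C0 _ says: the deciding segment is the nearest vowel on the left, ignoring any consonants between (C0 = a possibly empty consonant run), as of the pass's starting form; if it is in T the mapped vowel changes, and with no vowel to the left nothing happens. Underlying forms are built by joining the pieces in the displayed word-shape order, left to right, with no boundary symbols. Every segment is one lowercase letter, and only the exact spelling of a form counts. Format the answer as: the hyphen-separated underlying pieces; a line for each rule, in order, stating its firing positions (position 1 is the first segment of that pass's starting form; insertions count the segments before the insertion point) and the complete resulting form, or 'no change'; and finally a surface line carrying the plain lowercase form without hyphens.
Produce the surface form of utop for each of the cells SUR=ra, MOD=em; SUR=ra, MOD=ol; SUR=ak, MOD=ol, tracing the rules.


cell SUR=ra, MOD=em:
underlying: utop-se-ta
1. e -> o, i -> u / B C0 _: fires at position(s) 6: utopsota
2. f -> v, k -> g, t -> d / _ Z: no change
surface: utopsota

cell SUR=ra, MOD=ol:
underlying: utop-se-b
1. e -> o, i -> u / B C0 _: fires at position(s) 6: utopsob
2. f -> v, k -> g, t -> d / _ Z: no change
surface: utopsob

cell SUR=ak, MOD=ol:
underlying: utop-t-b
1. e -> o, i -> u / B C0 _: no change
2. f -> v, k -> g, t -> d / _ Z: fires at position(s) 5: utopdb
surface: utopdb


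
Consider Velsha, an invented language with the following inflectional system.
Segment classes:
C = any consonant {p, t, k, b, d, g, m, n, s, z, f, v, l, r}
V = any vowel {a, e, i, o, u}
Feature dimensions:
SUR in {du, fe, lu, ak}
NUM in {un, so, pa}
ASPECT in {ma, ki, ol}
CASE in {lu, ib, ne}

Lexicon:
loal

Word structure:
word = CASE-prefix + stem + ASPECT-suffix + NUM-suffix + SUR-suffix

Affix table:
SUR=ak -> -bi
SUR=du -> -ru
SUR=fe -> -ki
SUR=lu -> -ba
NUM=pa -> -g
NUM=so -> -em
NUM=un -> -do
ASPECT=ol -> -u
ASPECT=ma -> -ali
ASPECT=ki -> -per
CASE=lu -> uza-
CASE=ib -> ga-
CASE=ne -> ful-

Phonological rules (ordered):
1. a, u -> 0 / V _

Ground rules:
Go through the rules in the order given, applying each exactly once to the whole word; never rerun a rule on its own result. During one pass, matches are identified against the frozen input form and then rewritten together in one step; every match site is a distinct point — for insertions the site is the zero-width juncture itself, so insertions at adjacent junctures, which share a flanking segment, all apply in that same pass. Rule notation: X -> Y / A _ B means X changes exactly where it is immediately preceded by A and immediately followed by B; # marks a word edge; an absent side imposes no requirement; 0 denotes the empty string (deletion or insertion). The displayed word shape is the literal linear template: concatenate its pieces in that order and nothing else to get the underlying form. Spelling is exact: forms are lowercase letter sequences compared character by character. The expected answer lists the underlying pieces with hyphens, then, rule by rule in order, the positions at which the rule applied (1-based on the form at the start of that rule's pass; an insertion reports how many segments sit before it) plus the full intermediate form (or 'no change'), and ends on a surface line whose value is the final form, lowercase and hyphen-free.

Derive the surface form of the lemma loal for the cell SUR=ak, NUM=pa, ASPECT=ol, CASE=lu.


underlying: uza-loal-u-g-bi
1. a, u -> 0 / V _: fires at position(s) 6: uzalolugbi
surface: uzalolugbi


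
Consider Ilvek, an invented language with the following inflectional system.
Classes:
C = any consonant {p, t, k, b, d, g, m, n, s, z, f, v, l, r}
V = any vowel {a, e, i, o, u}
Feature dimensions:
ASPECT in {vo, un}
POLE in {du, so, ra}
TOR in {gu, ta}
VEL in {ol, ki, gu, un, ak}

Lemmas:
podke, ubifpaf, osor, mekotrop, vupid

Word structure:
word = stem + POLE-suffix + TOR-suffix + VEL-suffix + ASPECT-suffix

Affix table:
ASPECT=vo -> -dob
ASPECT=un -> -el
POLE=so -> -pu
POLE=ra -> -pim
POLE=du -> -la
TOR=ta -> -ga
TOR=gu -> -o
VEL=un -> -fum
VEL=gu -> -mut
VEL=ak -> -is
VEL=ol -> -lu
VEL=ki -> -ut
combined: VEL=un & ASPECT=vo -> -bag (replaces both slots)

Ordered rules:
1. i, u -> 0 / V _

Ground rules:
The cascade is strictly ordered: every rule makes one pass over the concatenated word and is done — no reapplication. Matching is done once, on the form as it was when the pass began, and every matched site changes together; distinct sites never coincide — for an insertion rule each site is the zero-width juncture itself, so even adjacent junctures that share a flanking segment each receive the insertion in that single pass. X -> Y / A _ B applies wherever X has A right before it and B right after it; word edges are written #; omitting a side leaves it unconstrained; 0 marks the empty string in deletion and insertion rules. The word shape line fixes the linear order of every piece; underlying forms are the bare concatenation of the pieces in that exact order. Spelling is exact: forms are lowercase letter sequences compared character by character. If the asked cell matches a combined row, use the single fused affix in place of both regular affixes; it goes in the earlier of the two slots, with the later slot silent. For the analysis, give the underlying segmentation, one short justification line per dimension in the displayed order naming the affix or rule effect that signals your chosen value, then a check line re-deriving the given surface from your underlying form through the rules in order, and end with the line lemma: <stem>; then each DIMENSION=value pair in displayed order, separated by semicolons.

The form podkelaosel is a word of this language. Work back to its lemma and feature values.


underlying: podke-la-o-is-el
ASPECT=un - signalled by the affix -el
POLE=du - signalled by the affix -la
TOR=gu - signalled by the affix -o
VEL=ak - signalled by the affix -is
check: podkelaoisel -> podkelaosel
lemma: podke; ASPECT=un; POLE=du; TOR=gu; VEL=ak


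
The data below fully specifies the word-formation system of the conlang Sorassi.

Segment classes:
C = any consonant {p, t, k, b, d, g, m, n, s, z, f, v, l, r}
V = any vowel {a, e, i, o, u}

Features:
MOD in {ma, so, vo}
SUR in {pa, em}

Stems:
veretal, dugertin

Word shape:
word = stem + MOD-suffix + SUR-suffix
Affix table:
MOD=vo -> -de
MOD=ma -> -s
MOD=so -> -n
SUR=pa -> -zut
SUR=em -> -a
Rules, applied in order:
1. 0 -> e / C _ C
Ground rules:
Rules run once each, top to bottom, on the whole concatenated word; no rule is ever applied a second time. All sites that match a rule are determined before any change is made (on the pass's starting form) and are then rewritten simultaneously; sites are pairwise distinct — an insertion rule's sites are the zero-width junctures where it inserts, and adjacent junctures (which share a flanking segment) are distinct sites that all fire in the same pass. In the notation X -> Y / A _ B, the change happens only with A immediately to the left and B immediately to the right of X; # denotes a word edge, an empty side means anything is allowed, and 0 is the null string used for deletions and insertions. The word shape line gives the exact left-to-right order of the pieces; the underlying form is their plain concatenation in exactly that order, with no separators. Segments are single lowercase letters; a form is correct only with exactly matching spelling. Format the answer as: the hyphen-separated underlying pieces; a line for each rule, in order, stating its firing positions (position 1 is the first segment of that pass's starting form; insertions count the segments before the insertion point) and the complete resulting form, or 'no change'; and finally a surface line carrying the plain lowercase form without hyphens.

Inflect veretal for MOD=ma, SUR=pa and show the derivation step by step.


underlying: veretal-s-zut
1. 0 -> e / C _ C: inserts after position(s) 7, 8: veretalesezut
surface: veretalesezut


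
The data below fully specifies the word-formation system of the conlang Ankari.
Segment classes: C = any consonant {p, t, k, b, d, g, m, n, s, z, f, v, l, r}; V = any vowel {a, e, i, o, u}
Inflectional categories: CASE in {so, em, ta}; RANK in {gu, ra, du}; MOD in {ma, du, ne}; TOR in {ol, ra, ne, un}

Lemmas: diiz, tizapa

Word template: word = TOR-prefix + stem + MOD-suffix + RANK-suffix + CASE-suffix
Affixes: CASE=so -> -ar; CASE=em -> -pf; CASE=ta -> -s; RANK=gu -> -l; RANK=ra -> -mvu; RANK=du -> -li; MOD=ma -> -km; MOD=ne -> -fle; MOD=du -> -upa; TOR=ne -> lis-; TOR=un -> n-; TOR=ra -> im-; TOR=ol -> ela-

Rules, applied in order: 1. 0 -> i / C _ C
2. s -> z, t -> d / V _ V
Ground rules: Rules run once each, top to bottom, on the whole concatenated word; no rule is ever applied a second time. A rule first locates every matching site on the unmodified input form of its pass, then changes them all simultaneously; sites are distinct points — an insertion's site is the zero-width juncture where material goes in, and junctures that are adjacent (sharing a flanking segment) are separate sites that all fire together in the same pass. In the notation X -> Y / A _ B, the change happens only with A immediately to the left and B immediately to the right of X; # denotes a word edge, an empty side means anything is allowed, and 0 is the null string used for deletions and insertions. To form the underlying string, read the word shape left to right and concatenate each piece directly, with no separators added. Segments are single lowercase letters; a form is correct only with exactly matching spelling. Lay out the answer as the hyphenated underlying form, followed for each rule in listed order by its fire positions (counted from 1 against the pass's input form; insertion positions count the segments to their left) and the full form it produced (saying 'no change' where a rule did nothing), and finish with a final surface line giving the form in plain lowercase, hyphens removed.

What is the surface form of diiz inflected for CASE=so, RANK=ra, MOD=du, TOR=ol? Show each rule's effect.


underlying: ela-diiz-upa-mvu-ar
1. 0 -> i / C _ C: inserts after position(s) 11: eladiizupamivuar
2. s -> z, t -> d / V _ V: no change
surface: eladiizupamivuar


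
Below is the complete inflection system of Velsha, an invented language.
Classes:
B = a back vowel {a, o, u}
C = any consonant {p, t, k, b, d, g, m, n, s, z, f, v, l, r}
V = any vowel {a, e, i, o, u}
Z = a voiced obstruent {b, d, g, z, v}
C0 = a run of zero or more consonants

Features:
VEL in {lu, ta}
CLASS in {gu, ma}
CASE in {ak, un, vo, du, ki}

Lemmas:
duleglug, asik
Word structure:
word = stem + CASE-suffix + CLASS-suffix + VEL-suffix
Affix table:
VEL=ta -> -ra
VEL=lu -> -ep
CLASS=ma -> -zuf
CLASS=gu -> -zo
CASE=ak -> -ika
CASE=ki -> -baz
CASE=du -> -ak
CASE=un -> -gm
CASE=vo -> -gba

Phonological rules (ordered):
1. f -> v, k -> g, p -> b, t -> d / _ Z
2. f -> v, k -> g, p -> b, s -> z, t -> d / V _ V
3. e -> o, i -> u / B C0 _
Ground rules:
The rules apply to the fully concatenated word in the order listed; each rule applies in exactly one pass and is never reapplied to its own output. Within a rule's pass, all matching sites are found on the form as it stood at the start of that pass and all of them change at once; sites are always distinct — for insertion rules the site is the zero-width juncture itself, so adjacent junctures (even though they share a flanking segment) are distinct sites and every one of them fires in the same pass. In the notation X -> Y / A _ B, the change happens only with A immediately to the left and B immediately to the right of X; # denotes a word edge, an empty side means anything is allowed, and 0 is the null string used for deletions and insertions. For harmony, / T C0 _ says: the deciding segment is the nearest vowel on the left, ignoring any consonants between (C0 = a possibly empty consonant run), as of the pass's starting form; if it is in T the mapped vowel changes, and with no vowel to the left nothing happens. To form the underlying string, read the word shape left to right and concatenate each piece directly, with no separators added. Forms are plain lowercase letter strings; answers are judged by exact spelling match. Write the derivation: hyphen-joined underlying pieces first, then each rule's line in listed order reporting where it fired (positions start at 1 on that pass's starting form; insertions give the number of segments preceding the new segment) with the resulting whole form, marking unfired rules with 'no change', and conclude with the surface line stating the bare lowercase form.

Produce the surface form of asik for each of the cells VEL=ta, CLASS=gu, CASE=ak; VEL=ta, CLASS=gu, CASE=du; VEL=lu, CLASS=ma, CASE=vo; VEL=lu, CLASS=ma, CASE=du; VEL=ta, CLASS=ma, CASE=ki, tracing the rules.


cell VEL=ta, CLASS=gu, CASE=ak:
underlying: asik-ika-zo-ra
1. f -> v, k -> g, p -> b, t -> d / _ Z: no change
2. f -> v, k -> g, p -> b, s -> z, t -> d / V _ V: fires at position(s) 2, 4, 6: azigigazora
3. e -> o, i -> u / B C0 _: fires at position(s) 3: azugigazora
surface: azugigazora

cell VEL=ta, CLASS=gu, CASE=du:
underlying: asik-ak-zo-ra
1. f -> v, k -> g, p -> b, t -> d / _ Z: fires at position(s) 6: asikagzora
2. f -> v, k -> g, p -> b, s -> z, t -> d / V _ V: fires at position(s) 2, 4: azigagzora
3. e -> o, i -> u / B C0 _: fires at position(s) 3: azugagzora
surface: azugagzora

cell VEL=lu, CLASS=ma, CASE=vo:
underlying: asik-gba-zuf-ep
1. f -> v, k -> g, p -> b, t -> d / _ Z: fires at position(s) 4: asiggbazufep
2. f -> v, k -> g, p -> b, s -> z, t -> d / V _ V: fires at position(s) 2, 10: aziggbazuvep
3. e -> o, i -> u / B C0 _: fires at position(s) 3, 11: azuggbazuvop
surface: azuggbazuvop

cell VEL=lu, CLASS=ma, CASE=du:
underlying: asik-ak-zuf-ep
1. f -> v, k -> g, p -> b, t -> d / _ Z: fires at position(s) 6: asikagzufep
2. f -> v, k -> g, p -> b, s -> z, t -> d / V _ V: fires at position(s) 2, 4, 9: azigagzuvep
3. e -> o, i -> u / B C0 _: fires at position(s) 3, 10: azugagzuvop
surface: azugagzuvop

cell VEL=ta, CLASS=ma, CASE=ki:
underlying: asik-baz-zuf-ra
1. f -> v, k -> g, p -> b, t -> d / _ Z: fires at position(s) 4: asigbazzufra
2. f -> v, k -> g, p -> b, s -> z, t -> d / V _ V: fires at position(s) 2: azigbazzufra
3. e -> o, i -> u / B C0 _: fires at position(s) 3: azugbazzufra
surface: azugbazzufra


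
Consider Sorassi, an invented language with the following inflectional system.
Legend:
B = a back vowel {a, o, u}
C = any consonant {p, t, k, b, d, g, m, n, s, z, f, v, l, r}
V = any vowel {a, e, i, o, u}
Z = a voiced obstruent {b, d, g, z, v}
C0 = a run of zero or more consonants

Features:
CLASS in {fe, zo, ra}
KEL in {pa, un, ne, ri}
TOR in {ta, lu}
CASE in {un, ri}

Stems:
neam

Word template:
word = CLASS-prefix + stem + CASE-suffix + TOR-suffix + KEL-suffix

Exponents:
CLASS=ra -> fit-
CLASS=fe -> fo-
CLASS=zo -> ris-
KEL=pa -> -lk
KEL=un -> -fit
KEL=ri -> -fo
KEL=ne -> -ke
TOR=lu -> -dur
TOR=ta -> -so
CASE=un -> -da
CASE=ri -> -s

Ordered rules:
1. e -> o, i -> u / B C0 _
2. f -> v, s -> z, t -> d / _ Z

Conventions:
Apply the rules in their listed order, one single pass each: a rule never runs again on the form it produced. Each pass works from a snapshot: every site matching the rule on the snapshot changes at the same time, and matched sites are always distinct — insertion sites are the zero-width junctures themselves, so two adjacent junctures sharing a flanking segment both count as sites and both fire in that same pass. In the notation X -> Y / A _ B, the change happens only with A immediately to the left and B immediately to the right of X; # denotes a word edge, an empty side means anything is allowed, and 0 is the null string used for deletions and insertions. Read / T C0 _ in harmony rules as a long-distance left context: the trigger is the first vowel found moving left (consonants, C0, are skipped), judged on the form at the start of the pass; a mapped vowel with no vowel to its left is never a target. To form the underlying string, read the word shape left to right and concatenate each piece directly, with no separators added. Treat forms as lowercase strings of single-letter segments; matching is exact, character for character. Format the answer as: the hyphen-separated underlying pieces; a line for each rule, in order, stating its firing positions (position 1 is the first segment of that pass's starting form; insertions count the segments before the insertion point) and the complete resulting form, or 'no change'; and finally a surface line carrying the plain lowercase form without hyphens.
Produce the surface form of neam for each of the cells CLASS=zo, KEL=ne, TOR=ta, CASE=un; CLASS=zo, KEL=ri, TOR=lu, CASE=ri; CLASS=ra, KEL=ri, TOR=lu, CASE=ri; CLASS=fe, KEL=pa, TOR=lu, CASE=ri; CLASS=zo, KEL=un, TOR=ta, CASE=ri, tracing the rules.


cell CLASS=zo, KEL=ne, TOR=ta, CASE=un:
underlying: ris-neam-da-so-ke
1. e -> o, i -> u / B C0 _: fires at position(s) 13: risneamdasoko
2. f -> v, s -> z, t -> d / _ Z: no change
surface: risneamdasoko

cell CLASS=zo, KEL=ri, TOR=lu, CASE=ri:
underlying: ris-neam-s-dur-fo
1. e -> o, i -> u / B C0 _: no change
2. f -> v, s -> z, t -> d / _ Z: fires at position(s) 8: risneamzdurfo
surface: risneamzdurfo

cell CLASS=ra, KEL=ri, TOR=lu, CASE=ri:
underlying: fit-neam-s-dur-fo
1. e -> o, i -> u / B C0 _: no change
2. f -> v, s -> z, t -> d / _ Z: fires at position(s) 8: fitneamzdurfo
surface: fitneamzdurfo

cell CLASS=fe, KEL=pa, TOR=lu, CASE=ri:
underlying: fo-neam-s-dur-lk
1. e -> o, i -> u / B C0 _: fires at position(s) 4: fonoamsdurlk
2. f -> v, s -> z, t -> d / _ Z: fires at position(s) 7: fonoamzdurlk
surface: fonoamzdurlk

cell CLASS=zo, KEL=un, TOR=ta, CASE=ri:
underlying: ris-neam-s-so-fit
1. e -> o, i -> u / B C0 _: fires at position(s) 12: risneamssofut
2. f -> v, s -> z, t -> d / _ Z: no change
surface: risneamssofut


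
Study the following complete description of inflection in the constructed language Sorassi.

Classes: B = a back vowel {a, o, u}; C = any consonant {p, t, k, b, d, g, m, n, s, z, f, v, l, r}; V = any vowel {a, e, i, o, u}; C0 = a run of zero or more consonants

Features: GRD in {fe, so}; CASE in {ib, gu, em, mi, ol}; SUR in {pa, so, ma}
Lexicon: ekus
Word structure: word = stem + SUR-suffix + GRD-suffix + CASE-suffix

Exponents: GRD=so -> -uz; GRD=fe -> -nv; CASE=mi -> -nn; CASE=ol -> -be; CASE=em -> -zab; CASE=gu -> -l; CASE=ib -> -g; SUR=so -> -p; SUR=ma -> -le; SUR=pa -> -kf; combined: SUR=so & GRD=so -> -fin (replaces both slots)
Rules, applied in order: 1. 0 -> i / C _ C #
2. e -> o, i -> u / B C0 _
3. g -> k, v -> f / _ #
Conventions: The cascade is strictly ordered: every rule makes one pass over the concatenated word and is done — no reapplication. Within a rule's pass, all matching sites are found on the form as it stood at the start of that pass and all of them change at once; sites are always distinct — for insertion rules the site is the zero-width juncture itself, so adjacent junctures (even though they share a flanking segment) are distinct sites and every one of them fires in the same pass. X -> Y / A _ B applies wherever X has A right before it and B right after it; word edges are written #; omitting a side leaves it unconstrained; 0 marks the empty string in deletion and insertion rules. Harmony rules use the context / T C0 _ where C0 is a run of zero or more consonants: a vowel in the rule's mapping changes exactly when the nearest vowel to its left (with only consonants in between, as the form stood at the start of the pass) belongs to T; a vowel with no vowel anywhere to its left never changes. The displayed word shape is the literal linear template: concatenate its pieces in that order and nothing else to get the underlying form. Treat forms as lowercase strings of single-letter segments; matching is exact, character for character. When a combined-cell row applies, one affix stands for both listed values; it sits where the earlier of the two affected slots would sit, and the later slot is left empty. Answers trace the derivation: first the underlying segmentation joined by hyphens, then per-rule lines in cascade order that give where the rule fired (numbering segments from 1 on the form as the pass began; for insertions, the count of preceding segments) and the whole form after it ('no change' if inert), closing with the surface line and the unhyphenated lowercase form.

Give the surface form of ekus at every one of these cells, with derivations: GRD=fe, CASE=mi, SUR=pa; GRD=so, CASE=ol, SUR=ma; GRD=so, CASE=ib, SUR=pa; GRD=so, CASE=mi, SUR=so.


cell GRD=fe, CASE=mi, SUR=pa:
underlying: ekus-kf-nv-nn
1. 0 -> i / C _ C #: inserts after position(s) 9: ekuskfnvnin
2. e -> o, i -> u / B C0 _: fires at position(s) 10: ekuskfnvnun
3. g -> k, v -> f / _ #: no change
surface: ekuskfnvnun

cell GRD=so, CASE=ol, SUR=ma:
underlying: ekus-le-uz-be
1. 0 -> i / C _ C #: no change
2. e -> o, i -> u / B C0 _: fires at position(s) 6, 10: ekuslouzbo
3. g -> k, v -> f / _ #: no change
surface: ekuslouzbo

cell GRD=so, CASE=ib, SUR=pa:
underlying: ekus-kf-uz-g
1. 0 -> i / C _ C #: inserts after position(s) 8: ekuskfuzig
2. e -> o, i -> u / B C0 _: fires at position(s) 9: ekuskfuzug
3. g -> k, v -> f / _ #: fires at position(s) 10: ekuskfuzuk
surface: ekuskfuzuk

cell GRD=so, CASE=mi, SUR=so:
underlying: ekus-fin-nn
1. 0 -> i / C _ C #: inserts after position(s) 8: ekusfinnin
2. e -> o, i -> u / B C0 _: fires at position(s) 6: ekusfunnin
3. g -> k, v -> f / _ #: no change
surface: ekusfunnin


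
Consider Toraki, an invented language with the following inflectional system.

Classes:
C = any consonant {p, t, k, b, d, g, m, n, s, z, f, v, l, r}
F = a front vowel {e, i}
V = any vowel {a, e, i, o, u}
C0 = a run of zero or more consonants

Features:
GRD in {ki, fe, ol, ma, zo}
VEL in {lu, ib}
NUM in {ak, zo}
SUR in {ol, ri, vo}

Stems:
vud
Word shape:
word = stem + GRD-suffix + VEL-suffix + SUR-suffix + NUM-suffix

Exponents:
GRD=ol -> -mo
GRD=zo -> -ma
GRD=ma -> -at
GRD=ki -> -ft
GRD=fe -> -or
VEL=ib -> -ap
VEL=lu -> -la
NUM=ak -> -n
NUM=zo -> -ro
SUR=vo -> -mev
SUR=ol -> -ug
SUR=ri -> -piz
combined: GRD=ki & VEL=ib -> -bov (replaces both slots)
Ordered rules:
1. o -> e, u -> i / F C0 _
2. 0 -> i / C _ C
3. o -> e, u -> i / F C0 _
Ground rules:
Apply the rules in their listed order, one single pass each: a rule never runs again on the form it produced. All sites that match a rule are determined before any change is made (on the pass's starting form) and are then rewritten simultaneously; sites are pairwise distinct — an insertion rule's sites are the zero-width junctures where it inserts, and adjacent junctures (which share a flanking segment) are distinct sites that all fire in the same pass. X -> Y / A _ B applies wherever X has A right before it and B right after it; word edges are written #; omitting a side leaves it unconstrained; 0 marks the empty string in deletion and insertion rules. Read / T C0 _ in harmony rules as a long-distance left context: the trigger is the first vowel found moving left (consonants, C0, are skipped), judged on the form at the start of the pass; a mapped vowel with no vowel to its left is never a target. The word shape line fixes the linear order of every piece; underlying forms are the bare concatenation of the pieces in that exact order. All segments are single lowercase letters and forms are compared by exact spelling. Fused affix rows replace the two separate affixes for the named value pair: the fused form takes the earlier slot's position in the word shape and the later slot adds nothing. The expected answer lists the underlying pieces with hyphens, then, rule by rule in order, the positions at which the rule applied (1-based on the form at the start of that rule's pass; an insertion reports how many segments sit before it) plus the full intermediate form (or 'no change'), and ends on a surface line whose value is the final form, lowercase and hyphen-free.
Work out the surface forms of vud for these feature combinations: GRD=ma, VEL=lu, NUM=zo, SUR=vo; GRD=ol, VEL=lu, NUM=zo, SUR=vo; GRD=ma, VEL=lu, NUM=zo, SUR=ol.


cell GRD=ma, VEL=lu, NUM=zo, SUR=vo:
underlying: vud-at-la-mev-ro
1. o -> e, u -> i / F C0 _: fires at position(s) 12: vudatlamevre
2. 0 -> i / C _ C: inserts after position(s) 5, 10: vudatilamevire
3. o -> e, u -> i / F C0 _: no change
surface: vudatilamevire

cell GRD=ol, VEL=lu, NUM=zo, SUR=vo:
underlying: vud-mo-la-mev-ro
1. o -> e, u -> i / F C0 _: fires at position(s) 12: vudmolamevre
2. 0 -> i / C _ C: inserts after position(s) 3, 10: vudimolamevire
3. o -> e, u -> i / F C0 _: fires at position(s) 6: vudimelamevire
surface: vudimelamevire

cell GRD=ma, VEL=lu, NUM=zo, SUR=ol:
underlying: vud-at-la-ug-ro
1. o -> e, u -> i / F C0 _: no change
2. 0 -> i / C _ C: inserts after position(s) 5, 9: vudatilaugiro
3. o -> e, u -> i / F C0 _: fires at position(s) 13: vudatilaugire
surface: vudatilaugire


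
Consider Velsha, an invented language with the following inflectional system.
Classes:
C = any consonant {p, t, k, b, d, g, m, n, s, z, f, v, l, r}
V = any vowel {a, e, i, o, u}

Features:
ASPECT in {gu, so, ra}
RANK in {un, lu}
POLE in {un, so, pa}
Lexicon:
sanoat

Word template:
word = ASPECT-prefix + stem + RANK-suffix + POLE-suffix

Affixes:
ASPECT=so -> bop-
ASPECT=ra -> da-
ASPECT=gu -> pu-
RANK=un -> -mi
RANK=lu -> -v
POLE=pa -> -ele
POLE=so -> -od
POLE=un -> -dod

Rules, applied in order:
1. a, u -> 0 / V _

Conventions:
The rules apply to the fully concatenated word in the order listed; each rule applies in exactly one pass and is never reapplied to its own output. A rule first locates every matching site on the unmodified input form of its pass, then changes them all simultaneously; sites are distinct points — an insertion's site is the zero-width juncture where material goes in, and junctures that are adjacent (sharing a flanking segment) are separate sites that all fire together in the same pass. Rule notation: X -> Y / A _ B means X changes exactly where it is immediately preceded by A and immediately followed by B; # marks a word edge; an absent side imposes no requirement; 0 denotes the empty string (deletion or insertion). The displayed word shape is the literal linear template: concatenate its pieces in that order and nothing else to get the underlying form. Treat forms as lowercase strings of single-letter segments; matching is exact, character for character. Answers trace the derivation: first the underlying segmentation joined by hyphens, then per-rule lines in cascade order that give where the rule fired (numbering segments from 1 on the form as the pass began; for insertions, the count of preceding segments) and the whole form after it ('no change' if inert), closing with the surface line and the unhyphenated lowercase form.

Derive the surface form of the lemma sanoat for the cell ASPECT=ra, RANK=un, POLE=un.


underlying: da-sanoat-mi-dod
1. a, u -> 0 / V _: fires at position(s) 7: dasanotmidod
surface: dasanotmidod


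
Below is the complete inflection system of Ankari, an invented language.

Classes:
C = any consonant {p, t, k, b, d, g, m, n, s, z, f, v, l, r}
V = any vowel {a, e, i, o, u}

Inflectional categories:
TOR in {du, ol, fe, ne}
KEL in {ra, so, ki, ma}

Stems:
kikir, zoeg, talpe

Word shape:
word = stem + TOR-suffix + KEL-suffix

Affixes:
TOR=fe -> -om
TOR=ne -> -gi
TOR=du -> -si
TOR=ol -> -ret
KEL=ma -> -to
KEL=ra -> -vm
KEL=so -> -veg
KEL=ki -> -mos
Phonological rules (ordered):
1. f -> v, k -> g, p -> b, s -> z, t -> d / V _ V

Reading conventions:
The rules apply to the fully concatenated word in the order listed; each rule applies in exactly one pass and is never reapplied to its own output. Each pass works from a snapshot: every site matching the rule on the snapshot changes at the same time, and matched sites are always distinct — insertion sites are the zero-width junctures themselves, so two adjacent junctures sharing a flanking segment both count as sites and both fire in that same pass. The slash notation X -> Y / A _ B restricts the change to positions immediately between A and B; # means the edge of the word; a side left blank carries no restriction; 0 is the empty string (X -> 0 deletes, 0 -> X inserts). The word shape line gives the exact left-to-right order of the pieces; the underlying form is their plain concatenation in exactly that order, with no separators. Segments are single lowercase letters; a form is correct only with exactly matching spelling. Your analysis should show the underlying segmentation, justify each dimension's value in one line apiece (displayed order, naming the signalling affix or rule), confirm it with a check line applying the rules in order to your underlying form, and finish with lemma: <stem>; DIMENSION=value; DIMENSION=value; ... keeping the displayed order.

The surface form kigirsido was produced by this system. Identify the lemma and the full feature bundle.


underlying: kikir-si-to
TOR=du - signalled by the affix -si
KEL=ma - signalled by the affix -to
check: kikirsito -> kigirsido
lemma: kikir; TOR=du; KEL=ma


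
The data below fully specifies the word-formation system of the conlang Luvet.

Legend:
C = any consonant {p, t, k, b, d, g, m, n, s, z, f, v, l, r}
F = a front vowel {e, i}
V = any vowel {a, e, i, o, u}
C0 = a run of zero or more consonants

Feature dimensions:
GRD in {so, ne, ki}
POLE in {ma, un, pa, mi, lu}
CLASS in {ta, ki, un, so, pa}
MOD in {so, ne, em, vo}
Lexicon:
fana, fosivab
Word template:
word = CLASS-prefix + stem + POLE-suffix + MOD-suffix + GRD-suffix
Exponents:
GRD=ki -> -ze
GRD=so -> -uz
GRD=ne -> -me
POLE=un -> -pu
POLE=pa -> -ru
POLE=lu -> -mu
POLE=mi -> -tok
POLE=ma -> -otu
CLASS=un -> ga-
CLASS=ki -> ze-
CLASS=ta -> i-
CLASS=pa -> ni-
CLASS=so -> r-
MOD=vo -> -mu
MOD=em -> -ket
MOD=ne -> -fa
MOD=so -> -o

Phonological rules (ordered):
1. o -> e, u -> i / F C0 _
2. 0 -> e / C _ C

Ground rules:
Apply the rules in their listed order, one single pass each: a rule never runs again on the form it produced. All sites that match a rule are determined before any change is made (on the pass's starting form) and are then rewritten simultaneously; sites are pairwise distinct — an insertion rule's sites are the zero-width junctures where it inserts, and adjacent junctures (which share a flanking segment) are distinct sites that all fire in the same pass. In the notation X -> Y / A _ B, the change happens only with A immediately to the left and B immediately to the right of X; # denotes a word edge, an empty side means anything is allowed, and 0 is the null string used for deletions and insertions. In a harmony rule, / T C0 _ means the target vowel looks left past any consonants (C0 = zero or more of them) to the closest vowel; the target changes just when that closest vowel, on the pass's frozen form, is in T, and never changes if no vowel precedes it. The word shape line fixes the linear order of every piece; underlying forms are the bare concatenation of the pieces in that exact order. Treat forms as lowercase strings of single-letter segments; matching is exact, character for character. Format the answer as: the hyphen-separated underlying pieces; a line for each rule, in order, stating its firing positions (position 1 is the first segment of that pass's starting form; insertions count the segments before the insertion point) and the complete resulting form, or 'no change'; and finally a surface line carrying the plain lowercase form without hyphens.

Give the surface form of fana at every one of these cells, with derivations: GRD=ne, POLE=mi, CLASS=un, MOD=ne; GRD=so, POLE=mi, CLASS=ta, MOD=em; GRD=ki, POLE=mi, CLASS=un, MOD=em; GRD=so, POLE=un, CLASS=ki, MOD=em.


cell GRD=ne, POLE=mi, CLASS=un, MOD=ne:
underlying: ga-fana-tok-fa-me
1. o -> e, u -> i / F C0 _: no change
2. 0 -> e / C _ C: inserts after position(s) 9: gafanatokefame
surface: gafanatokefame

cell GRD=so, POLE=mi, CLASS=ta, MOD=em:
underlying: i-fana-tok-ket-uz
1. o -> e, u -> i / F C0 _: fires at position(s) 12: ifanatokketiz
2. 0 -> e / C _ C: inserts after position(s) 8: ifanatokeketiz
surface: ifanatokeketiz

cell GRD=ki, POLE=mi, CLASS=un, MOD=em:
underlying: ga-fana-tok-ket-ze
1. o -> e, u -> i / F C0 _: no change
2. 0 -> e / C _ C: inserts after position(s) 9, 12: gafanatokeketeze
surface: gafanatokeketeze

cell GRD=so, POLE=un, CLASS=ki, MOD=em:
underlying: ze-fana-pu-ket-uz
1. o -> e, u -> i / F C0 _: fires at position(s) 12: zefanapuketiz
2. 0 -> e / C _ C: no change
surface: zefanapuketiz


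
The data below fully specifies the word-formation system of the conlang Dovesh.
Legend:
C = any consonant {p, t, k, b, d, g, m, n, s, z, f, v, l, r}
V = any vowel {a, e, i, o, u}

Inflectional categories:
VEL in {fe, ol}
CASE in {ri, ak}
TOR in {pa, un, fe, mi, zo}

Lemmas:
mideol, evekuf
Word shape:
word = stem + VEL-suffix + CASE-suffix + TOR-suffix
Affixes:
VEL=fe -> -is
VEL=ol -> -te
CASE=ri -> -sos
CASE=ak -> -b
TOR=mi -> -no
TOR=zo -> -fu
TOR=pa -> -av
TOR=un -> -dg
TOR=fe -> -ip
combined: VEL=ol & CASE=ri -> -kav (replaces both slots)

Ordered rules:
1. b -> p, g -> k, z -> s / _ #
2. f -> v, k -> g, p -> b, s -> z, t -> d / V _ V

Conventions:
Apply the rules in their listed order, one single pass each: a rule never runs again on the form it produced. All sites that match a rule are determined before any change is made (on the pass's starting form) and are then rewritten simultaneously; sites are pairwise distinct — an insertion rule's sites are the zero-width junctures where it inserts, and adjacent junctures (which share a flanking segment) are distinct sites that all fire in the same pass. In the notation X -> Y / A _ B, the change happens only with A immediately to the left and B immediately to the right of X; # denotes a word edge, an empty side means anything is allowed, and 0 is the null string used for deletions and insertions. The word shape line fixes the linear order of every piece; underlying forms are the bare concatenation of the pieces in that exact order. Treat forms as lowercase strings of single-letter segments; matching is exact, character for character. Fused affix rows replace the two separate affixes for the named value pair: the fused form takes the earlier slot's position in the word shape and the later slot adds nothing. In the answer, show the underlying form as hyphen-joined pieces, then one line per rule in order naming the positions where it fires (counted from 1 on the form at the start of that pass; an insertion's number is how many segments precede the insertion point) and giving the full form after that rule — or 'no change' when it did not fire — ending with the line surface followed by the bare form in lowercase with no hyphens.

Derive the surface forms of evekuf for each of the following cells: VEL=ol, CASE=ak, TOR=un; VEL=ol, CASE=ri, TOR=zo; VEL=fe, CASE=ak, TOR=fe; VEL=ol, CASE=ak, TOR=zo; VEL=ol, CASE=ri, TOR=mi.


cell VEL=ol, CASE=ak, TOR=un:
underlying: evekuf-te-b-dg
1. b -> p, g -> k, z -> s / _ #: fires at position(s) 11: evekuftebdk
2. f -> v, k -> g, p -> b, s -> z, t -> d / V _ V: fires at position(s) 4: eveguftebdk
surface: eveguftebdk

cell VEL=ol, CASE=ri, TOR=zo:
underlying: evekuf-kav-fu
1. b -> p, g -> k, z -> s / _ #: no change
2. f -> v, k -> g, p -> b, s -> z, t -> d / V _ V: fires at position(s) 4: evegufkavfu
surface: evegufkavfu

cell VEL=fe, CASE=ak, TOR=fe:
underlying: evekuf-is-b-ip
1. b -> p, g -> k, z -> s / _ #: no change
2. f -> v, k -> g, p -> b, s -> z, t -> d / V _ V: fires at position(s) 4, 6: eveguvisbip
surface: eveguvisbip

cell VEL=ol, CASE=ak, TOR=zo:
underlying: evekuf-te-b-fu
1. b -> p, g -> k, z -> s / _ #: no change
2. f -> v, k -> g, p -> b, s -> z, t -> d / V _ V: fires at position(s) 4: eveguftebfu
surface: eveguftebfu

cell VEL=ol, CASE=ri, TOR=mi:
underlying: evekuf-kav-no
1. b -> p, g -> k, z -> s / _ #: no change
2. f -> v, k -> g, p -> b, s -> z, t -> d / V _ V: fires at position(s) 4: evegufkavno
surface: evegufkavno


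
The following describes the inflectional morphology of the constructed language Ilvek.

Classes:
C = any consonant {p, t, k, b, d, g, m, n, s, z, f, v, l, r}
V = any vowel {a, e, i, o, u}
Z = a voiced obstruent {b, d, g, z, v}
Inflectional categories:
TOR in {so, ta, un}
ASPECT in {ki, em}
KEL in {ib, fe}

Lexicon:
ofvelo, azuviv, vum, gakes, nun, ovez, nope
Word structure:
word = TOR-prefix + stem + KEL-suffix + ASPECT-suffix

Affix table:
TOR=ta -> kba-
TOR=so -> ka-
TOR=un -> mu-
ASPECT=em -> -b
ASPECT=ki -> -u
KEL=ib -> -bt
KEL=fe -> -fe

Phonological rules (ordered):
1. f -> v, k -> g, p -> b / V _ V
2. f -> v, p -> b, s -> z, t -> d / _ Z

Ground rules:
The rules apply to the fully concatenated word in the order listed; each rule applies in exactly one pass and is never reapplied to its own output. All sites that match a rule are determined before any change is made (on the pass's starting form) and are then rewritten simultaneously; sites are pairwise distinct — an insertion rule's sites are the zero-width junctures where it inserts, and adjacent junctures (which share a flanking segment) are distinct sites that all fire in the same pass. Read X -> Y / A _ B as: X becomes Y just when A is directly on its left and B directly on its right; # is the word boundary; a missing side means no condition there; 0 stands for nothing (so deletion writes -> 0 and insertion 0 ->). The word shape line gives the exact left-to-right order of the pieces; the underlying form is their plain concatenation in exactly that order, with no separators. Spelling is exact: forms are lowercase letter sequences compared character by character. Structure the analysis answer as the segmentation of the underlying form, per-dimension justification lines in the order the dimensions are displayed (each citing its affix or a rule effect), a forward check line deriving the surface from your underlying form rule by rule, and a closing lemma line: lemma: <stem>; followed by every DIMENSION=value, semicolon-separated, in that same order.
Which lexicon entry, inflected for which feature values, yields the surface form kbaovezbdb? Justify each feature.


underlying: kba-ovez-bt-b
TOR=ta - signalled by the affix kba-
ASPECT=em - signalled by the affix -b
KEL=ib - signalled by the affix -bt
check: kbaovezbtb -> kbaovezbtb -> kbaovezbdb
lemma: ovez; TOR=ta; ASPECT=em; KEL=ib


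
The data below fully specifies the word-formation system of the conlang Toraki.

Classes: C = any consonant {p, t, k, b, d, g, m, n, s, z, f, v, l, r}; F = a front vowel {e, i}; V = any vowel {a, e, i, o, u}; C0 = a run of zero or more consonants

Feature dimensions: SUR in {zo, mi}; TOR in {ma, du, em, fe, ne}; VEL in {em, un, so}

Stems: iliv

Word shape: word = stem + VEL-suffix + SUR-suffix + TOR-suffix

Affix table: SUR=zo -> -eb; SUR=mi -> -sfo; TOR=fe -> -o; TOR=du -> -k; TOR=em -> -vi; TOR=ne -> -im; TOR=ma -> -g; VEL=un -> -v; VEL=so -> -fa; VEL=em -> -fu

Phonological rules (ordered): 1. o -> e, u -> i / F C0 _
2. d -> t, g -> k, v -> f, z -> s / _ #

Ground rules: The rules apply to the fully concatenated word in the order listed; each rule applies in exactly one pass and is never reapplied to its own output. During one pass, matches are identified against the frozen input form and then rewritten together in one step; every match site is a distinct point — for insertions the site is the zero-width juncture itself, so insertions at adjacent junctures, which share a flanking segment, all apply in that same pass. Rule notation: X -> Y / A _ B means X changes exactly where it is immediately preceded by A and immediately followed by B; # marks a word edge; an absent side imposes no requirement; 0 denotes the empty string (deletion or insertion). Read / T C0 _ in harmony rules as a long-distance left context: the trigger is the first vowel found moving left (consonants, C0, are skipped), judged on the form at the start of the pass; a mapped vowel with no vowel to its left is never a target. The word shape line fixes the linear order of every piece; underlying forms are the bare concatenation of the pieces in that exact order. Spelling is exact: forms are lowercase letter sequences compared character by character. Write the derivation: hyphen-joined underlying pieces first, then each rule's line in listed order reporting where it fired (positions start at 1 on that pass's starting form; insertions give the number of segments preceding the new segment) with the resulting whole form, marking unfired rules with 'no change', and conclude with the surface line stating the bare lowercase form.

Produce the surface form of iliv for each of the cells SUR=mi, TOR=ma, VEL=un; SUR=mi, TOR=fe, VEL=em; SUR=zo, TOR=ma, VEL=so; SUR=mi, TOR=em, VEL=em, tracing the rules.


cell SUR=mi, TOR=ma, VEL=un:
underlying: iliv-v-sfo-g
1. o -> e, u -> i / F C0 _: fires at position(s) 8: ilivvsfeg
2. d -> t, g -> k, v -> f, z -> s / _ #: fires at position(s) 9: ilivvsfek
surface: ilivvsfek

cell SUR=mi, TOR=fe, VEL=em:
underlying: iliv-fu-sfo-o
1. o -> e, u -> i / F C0 _: fires at position(s) 6: ilivfisfoo
2. d -> t, g -> k, v -> f, z -> s / _ #: no change
surface: ilivfisfoo

cell SUR=zo, TOR=ma, VEL=so:
underlying: iliv-fa-eb-g
1. o -> e, u -> i / F C0 _: no change
2. d -> t, g -> k, v -> f, z -> s / _ #: fires at position(s) 9: ilivfaebk
surface: ilivfaebk

cell SUR=mi, TOR=em, VEL=em:
underlying: iliv-fu-sfo-vi
1. o -> e, u -> i / F C0 _: fires at position(s) 6: ilivfisfovi
2. d -> t, g -> k, v -> f, z -> s / _ #: no change
surface: ilivfisfovi
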